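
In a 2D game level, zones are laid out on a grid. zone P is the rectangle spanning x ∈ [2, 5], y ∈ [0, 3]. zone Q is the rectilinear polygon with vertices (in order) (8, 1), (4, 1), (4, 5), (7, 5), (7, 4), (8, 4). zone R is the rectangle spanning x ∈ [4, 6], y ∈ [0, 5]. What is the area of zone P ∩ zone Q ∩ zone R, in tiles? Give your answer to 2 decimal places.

2.00

The intersection is the polygon with vertices (5,1), (4,1), (4,3), (5,3).
By the shoelace formula its area is 2.00.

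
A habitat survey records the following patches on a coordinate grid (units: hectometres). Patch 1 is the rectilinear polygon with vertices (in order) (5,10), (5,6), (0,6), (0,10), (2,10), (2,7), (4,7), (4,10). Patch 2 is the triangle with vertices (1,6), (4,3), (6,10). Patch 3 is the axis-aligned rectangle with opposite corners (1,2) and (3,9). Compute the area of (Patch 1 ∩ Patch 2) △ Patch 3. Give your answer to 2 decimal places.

16.39

|Patch 1 ∩ Patch 2| = 5.1393.
|(Patch 1 ∩ Patch 2) ∩ Patch 3| = 1.375.
|(Patch 1 ∩ Patch 2) △ Patch 3| = 5.1393 + 14 − 2.75 = 16.39.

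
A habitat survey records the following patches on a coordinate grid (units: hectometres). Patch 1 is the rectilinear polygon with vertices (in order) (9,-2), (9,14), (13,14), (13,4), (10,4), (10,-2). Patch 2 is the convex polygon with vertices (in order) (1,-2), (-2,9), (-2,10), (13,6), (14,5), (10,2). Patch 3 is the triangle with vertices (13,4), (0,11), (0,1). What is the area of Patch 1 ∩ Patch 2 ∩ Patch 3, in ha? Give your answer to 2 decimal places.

The intersection is the polygon with vertices (12.667,4), (10,4), (10,3.308), (9,3.077), (9,6.154), (12.806,4.104).
By the shoelace formula its area is 5.10.

5.10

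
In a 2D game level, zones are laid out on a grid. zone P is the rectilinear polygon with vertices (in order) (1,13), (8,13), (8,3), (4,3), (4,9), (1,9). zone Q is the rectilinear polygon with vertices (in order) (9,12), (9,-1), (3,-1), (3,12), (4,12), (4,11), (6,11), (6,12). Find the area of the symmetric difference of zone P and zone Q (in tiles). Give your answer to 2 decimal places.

|zone P| = 52, |zone Q| = 76, |zone P∩zone Q| = 37.
|zone P △ zone Q| = |zone P| + |zone Q| − 2·|zone P∩zone Q| = 52 + 76 − 74 = 54.00.

54.00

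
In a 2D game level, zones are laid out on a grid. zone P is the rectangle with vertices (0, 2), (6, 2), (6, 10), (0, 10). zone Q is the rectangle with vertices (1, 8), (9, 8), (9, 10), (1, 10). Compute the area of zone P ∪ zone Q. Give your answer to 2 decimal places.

54.00

By inclusion–exclusion:
Individual areas: |zone P| = 48, |zone Q| = 16.
|zone P∩zone Q|: x∈[1,6], y∈[8,10] → 5·2 = 10.
|zone P ∪ zone Q| = 64 − 10 = 54.00.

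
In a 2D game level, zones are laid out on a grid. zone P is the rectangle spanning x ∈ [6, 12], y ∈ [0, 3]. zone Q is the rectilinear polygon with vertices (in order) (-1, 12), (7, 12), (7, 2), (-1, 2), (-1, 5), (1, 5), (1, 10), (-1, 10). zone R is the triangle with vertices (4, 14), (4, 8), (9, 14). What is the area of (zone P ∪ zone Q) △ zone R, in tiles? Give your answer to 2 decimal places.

88.80

|zone P ∪ zone Q| = 87.
|(zone P ∪ zone Q) ∩ zone R| = 6.6.
|(zone P ∪ zone Q) △ zone R| = 87 + 15 − 13.2 = 88.80.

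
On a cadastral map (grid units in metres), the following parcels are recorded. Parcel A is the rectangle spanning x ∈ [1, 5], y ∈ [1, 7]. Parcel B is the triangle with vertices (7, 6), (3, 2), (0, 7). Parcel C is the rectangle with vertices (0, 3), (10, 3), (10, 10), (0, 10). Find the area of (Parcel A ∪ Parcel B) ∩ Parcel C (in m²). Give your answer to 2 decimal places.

|Parcel A ∪ Parcel B| = 27.0476.
|(Parcel A ∪ Parcel B) ∩ Parcel C| = 19.05.

19.05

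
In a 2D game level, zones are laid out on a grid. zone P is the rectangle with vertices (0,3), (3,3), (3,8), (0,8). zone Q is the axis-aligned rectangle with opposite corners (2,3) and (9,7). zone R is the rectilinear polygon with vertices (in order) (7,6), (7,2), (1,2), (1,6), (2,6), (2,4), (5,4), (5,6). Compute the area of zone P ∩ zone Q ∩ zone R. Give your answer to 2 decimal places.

1.00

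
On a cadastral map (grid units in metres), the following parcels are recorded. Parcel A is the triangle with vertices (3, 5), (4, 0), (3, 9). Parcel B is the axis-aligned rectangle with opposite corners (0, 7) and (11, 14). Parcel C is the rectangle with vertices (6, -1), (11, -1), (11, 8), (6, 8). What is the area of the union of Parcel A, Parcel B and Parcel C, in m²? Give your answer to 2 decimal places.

By inclusion–exclusion:
Individual areas: |Parcel A| = 2, |Parcel B| = 77, |Parcel C| = 45.
|Parcel A∩Parcel B| = 0.2222.
|Parcel A∩Parcel C| = 0.
|Parcel B∩Parcel C|: x∈[6,11], y∈[7,8] → 5·1 = 5.
|Parcel A∩Parcel B∩Parcel C| = 0.
|Parcel A ∪ Parcel B ∪ Parcel C| = 124 − 5.2222 + 0 = 118.78.

118.78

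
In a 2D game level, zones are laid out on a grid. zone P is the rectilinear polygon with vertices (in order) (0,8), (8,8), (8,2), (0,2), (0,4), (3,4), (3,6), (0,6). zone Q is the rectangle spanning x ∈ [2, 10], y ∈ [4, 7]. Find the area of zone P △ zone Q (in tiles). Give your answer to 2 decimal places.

|zone P| = 42, |zone Q| = 24, |zone P∩zone Q| = 16.
|zone P △ zone Q| = |zone P| + |zone Q| − 2·|zone P∩zone Q| = 42 + 24 − 32 = 34.00.

34.00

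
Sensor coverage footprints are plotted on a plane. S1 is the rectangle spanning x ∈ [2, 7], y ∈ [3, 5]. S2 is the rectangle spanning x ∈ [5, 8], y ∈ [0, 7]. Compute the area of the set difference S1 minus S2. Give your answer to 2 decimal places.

|S1∩S2|: x∈[5,7], y∈[3,5] → 2·2 = 4.
|S1| = 10.
|S1 ∖ S2| = |S1| − |S1∩S2| = 10 − 4 = 6.00.

6.00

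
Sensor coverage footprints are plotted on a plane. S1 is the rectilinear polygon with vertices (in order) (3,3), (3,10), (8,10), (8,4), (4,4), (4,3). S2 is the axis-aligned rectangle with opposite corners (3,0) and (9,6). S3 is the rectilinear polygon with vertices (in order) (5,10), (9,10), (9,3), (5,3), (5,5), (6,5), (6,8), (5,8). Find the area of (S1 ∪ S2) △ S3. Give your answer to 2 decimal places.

|S1 ∪ S2| = 56.
|(S1 ∪ S2) ∩ S3| = 21.
|(S1 ∪ S2) △ S3| = 56 + 25 − 42 = 39.00.

39.00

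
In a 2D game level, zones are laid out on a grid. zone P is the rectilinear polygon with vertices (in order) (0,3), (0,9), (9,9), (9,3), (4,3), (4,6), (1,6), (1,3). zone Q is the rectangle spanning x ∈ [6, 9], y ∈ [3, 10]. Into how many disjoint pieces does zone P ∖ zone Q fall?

1

zone P ∖ zone Q is a single connected region.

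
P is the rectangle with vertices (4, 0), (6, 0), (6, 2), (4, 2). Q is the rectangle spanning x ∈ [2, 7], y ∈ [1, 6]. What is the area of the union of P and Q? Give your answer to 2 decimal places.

27.00

By inclusion–exclusion:
Individual areas: |P| = 4, |Q| = 25.
|P∩Q|: x∈[4,6], y∈[1,2] → 2·1 = 2.
|P ∪ Q| = 29 − 2 = 27.00.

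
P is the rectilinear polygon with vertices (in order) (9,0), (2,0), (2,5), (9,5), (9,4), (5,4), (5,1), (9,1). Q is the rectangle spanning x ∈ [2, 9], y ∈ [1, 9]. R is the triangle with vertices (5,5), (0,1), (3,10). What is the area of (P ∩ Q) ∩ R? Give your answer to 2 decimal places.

3.60

The region (P ∩ Q) ∩ R is the polygon with vertices (5,5), (2,2.6), (2,5).
By the shoelace formula its area is 3.60.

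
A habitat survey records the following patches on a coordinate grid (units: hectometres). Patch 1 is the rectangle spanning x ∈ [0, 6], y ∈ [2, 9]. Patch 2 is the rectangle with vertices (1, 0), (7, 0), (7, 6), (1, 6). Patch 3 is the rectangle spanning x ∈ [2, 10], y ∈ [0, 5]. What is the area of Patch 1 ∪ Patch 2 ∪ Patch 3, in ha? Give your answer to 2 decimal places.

By inclusion–exclusion:
Individual areas: |Patch 1| = 42, |Patch 2| = 36, |Patch 3| = 40.
|Patch 1∩Patch 2|: x∈[1,6], y∈[2,6] → 5·4 = 20.
|Patch 1∩Patch 3|: x∈[2,6], y∈[2,5] → 4·3 = 12.
|Patch 2∩Patch 3|: x∈[2,7], y∈[0,5] → 5·5 = 25.
|Patch 1∩Patch 2∩Patch 3| = 12.
|Patch 1 ∪ Patch 2 ∪ Patch 3| = 118 − 57 + 12 = 73.00.

73.00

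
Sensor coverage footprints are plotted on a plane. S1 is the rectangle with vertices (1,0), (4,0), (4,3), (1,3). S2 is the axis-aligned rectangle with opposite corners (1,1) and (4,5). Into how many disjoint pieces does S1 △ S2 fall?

2

S1 △ S2 splits into 2 disjoint pieces (area 3, area 6).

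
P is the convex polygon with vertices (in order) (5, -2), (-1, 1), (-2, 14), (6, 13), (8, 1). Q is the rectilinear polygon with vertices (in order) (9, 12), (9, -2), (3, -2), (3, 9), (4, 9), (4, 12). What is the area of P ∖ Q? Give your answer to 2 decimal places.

|P| = 119, |P∩Q| = 51.4167.
|P ∖ Q| = |P| − |P∩Q| = 119 − 51.4167 = 67.58.

67.58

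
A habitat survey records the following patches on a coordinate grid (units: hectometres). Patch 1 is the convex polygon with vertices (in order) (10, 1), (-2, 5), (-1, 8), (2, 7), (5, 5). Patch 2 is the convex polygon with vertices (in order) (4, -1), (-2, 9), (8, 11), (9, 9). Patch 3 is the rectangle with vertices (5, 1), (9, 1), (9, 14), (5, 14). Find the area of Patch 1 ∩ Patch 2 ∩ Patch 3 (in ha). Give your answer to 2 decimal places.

2.26

The intersection is the polygon with vertices (6.429,3.857), (5.714,2.429), (5,2.667), (5,5).
By the shoelace formula its area is 2.26.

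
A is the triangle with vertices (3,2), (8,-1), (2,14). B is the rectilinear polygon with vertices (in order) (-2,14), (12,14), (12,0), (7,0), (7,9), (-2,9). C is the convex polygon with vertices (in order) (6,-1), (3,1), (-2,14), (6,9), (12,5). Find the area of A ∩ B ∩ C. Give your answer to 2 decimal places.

2.89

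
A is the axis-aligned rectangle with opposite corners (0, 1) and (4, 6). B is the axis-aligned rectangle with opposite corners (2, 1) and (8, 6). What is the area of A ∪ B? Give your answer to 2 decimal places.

40.00

By inclusion–exclusion:
Individual areas: |A| = 20, |B| = 30.
|A∩B|: x∈[2,4], y∈[1,6] → 2·5 = 10.
|A ∪ B| = 50 − 10 = 40.00.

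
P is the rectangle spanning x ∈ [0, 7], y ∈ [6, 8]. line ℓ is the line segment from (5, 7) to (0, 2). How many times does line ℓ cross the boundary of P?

The segment meets the boundary at (4,6).

1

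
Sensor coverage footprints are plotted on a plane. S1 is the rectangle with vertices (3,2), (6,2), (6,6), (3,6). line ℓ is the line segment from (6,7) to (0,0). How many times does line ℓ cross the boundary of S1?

2

The segment meets the boundary at (3,3.5), (5.143,6).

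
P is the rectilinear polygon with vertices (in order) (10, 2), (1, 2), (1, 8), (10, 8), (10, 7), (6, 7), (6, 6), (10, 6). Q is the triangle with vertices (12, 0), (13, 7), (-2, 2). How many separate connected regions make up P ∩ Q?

1

P ∩ Q is a single connected region.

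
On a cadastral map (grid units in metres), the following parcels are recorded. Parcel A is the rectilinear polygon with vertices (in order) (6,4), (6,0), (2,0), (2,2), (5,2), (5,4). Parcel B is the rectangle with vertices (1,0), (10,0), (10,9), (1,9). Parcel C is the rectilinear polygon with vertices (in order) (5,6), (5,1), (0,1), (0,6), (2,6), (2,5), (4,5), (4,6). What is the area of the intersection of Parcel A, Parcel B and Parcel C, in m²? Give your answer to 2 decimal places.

3.00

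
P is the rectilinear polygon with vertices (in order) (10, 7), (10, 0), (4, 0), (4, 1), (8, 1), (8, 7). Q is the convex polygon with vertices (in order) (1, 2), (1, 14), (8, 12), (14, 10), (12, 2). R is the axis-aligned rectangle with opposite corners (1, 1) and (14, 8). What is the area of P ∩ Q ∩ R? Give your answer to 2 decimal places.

The intersection is the polygon with vertices (8,2), (8,7), (10,7), (10,2).
By the shoelace formula its area is 10.00.

10.00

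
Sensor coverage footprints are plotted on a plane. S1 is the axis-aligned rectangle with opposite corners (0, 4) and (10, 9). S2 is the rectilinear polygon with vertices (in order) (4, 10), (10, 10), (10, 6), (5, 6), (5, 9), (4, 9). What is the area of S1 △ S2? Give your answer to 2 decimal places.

41.00

|S1| = 50, |S2| = 21, |S1∩S2| = 15.
|S1 △ S2| = |S1| + |S2| − 2·|S1∩S2| = 50 + 21 − 30 = 41.00.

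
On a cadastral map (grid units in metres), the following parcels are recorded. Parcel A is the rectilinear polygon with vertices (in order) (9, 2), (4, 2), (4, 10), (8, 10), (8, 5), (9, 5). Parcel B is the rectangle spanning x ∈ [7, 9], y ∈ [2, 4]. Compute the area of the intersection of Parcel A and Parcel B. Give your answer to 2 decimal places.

The intersection is the polygon with vertices (7,2), (7,4), (9,4), (9,2).
By the shoelace formula its area is 4.00.

4.00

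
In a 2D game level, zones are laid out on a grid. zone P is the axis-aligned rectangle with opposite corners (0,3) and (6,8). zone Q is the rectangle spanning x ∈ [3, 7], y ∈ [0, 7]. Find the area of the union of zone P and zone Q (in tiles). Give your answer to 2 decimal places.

46.00

By inclusion–exclusion:
Individual areas: |zone P| = 30, |zone Q| = 28.
|zone P∩zone Q|: x∈[3,6], y∈[3,7] → 3·4 = 12.
|zone P ∪ zone Q| = 58 − 12 = 46.00.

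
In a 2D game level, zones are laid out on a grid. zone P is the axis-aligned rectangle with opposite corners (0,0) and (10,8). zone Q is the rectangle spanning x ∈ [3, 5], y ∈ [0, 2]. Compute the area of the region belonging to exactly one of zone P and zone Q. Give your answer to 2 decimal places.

|zone P∩zone Q|: x∈[3,5], y∈[0,2] → 2·2 = 4.
|zone P △ zone Q| = |zone P| + |zone Q| − 2·|zone P∩zone Q| = 80 + 4 − 8 = 76.00.

76.00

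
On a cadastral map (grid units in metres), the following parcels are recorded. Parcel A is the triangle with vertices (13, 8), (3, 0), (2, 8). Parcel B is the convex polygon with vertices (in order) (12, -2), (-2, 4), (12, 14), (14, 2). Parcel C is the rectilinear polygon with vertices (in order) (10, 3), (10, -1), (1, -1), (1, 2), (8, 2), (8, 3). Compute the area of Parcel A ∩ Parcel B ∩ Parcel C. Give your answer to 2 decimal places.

1.12

The intersection is the polygon with vertices (2.755,1.962), (2.75,2), (5.5,2), (4.512,1.209).
By the shoelace formula its area is 1.12.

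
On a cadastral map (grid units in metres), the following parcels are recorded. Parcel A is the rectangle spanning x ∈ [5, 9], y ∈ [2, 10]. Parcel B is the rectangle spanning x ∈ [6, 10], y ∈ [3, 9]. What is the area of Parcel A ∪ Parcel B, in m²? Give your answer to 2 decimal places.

By inclusion–exclusion:
Individual areas: |Parcel A| = 32, |Parcel B| = 24.
|Parcel A∩Parcel B|: x∈[6,9], y∈[3,9] → 3·6 = 18.
|Parcel A ∪ Parcel B| = 56 − 18 = 38.00.

38.00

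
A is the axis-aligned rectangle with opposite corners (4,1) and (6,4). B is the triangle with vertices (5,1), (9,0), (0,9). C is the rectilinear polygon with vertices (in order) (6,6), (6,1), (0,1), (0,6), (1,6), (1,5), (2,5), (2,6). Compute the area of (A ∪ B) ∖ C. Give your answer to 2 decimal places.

|A ∪ B| = 14.8.
|(A ∪ B) ∩ C| = 9.6.
|(A ∪ B) ∖ C| = 14.8 − 9.6 = 5.20.

5.20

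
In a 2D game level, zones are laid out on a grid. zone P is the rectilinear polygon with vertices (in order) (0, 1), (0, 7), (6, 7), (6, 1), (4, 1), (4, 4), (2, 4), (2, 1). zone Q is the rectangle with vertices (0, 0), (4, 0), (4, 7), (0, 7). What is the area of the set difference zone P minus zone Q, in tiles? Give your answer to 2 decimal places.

12.00

|zone P| = 30, |zone P∩zone Q| = 18.
|zone P ∖ zone Q| = |zone P| − |zone P∩zone Q| = 30 − 18 = 12.00.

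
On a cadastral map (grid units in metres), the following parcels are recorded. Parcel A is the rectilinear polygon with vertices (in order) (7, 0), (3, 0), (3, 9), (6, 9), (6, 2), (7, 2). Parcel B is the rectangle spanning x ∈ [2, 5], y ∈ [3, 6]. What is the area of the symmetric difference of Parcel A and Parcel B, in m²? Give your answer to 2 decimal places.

26.00

|Parcel A| = 29, |Parcel B| = 9, |Parcel A∩Parcel B| = 6.
|Parcel A △ Parcel B| = |Parcel A| + |Parcel B| − 2·|Parcel A∩Parcel B| = 29 + 9 − 12 = 26.00.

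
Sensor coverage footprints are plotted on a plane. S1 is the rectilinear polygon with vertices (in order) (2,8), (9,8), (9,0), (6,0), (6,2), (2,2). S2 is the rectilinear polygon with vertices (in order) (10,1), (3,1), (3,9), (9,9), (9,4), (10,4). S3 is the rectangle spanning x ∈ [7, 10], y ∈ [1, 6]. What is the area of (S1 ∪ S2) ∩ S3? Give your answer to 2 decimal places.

The region (S1 ∪ S2) ∩ S3 is the polygon with vertices (9,4), (10,4), (10,1), (9,1), (7,1), (7,6), (9,6).
By the shoelace formula its area is 13.00.

13.00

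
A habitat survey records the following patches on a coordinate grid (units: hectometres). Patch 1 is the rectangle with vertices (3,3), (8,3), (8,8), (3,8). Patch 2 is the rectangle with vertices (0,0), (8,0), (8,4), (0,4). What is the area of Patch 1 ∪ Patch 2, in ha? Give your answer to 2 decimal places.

By inclusion–exclusion:
Individual areas: |Patch 1| = 25, |Patch 2| = 32.
|Patch 1∩Patch 2|: x∈[3,8], y∈[3,4] → 5·1 = 5.
|Patch 1 ∪ Patch 2| = 57 − 5 = 52.00.

52.00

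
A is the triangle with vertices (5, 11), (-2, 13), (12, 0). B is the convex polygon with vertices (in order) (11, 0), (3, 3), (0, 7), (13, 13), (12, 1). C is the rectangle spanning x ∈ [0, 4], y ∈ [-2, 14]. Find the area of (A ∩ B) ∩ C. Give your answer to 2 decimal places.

The region (A ∩ B) ∩ C is the polygon with vertices (4,8.846), (4,7.429), (2.98,8.376).
By the shoelace formula its area is 0.72.

0.72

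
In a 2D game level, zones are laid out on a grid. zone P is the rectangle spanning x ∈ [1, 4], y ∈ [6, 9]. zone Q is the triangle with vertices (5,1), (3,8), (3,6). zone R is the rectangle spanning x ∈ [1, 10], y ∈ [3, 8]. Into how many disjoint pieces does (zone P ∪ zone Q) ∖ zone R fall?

2

(zone P ∪ zone Q) ∖ zone R splits into 2 disjoint pieces (area 3, area 0.2286).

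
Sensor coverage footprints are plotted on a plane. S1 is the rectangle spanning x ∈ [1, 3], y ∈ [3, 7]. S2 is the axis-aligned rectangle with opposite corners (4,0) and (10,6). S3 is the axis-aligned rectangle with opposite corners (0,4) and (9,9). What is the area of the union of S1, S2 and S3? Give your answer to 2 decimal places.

73.00

By inclusion–exclusion:
Individual areas: |S1| = 8, |S2| = 36, |S3| = 45.
|S1∩S2| = 0 (no overlap).
|S1∩S3|: x∈[1,3], y∈[4,7] → 2·3 = 6.
|S2∩S3|: x∈[4,9], y∈[4,6] → 5·2 = 10.
|S1∩S2∩S3| = 0.
|S1 ∪ S2 ∪ S3| = 89 − 16 + 0 = 73.00.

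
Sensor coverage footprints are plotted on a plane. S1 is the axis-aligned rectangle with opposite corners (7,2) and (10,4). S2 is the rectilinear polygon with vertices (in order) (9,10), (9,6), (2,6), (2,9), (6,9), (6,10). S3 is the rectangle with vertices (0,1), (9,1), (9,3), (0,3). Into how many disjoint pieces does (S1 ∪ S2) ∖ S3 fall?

(S1 ∪ S2) ∖ S3 splits into 2 disjoint pieces (area 4, area 24).

2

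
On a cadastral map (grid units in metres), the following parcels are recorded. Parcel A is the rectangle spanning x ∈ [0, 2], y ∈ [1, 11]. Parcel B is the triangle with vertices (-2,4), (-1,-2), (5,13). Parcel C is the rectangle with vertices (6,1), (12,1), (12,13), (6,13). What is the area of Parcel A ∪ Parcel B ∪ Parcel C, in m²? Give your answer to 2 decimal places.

107.84

By inclusion–exclusion:
Individual areas: |Parcel A| = 20, |Parcel B| = 25.5, |Parcel C| = 72.
|Parcel A∩Parcel B| = 9.6643.
|Parcel A∩Parcel C| = 0 (no overlap).
|Parcel B∩Parcel C| = 0.
|Parcel A∩Parcel B∩Parcel C| = 0.
|Parcel A ∪ Parcel B ∪ Parcel C| = 117.5 − 9.6643 + 0 = 107.84.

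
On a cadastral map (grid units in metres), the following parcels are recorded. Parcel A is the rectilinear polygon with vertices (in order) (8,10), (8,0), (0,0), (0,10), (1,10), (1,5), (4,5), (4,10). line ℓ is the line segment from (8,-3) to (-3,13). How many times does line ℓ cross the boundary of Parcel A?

4

The segment meets the boundary at (0,8.636), (1,7.182), (2.5,5), (5.938,0).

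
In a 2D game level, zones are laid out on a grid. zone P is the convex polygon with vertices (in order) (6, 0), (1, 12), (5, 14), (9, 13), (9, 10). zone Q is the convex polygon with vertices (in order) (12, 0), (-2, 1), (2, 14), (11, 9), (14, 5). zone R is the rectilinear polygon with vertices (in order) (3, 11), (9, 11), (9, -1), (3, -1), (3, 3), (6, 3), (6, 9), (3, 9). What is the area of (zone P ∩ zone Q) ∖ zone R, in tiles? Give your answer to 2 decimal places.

25.26

|zone P ∩ zone Q| = 50.3609.
|(zone P ∩ zone Q) ∩ zone R| = 25.0975.
|(zone P ∩ zone Q) ∖ zone R| = 50.3609 − 25.0975 = 25.26.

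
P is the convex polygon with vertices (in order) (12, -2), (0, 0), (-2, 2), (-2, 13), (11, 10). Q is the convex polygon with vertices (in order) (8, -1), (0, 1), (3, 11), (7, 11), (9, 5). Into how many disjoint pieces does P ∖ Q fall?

P ∖ Q is a single connected region.

1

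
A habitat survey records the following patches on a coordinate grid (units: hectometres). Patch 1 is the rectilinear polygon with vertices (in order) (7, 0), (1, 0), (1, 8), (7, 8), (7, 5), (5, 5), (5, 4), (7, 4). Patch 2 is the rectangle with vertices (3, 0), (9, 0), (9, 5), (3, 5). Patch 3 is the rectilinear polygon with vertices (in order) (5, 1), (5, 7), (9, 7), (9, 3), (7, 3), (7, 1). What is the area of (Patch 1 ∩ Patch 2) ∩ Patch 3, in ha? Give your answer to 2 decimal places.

|Patch 1 ∩ Patch 2| = 18.
|(Patch 1 ∩ Patch 2) ∩ Patch 3| = 6.00.

6.00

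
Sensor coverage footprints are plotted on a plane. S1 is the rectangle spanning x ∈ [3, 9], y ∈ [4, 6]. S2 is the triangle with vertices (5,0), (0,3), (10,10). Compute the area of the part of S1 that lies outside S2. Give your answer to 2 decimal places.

|S1| = 12, |S1∩S2| = 8.4214.
|S1 ∖ S2| = |S1| − |S1∩S2| = 12 − 8.4214 = 3.58.

3.58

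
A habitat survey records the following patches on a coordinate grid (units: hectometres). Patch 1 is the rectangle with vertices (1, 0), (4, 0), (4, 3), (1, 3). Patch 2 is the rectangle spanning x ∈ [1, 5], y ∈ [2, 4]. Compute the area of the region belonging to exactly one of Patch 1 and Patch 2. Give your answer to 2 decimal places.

11.00

|Patch 1∩Patch 2|: x∈[1,4], y∈[2,3] → 3·1 = 3.
|Patch 1 △ Patch 2| = |Patch 1| + |Patch 2| − 2·|Patch 1∩Patch 2| = 9 + 8 − 6 = 11.00.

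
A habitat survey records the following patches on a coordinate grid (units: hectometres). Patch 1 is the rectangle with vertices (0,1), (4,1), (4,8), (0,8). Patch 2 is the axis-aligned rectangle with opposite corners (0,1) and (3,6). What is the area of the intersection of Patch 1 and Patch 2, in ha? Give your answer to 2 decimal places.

15.00

|Patch 1∩Patch 2|: x∈[0,3], y∈[1,6] → 3·5 = 15.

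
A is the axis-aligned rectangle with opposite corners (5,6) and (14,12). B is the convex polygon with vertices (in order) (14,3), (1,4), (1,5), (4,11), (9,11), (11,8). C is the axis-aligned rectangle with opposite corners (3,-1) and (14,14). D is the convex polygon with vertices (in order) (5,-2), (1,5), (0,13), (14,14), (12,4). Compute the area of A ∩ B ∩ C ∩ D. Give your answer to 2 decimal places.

The intersection is the polygon with vertices (9,11), (11,8), (12.2,6), (5,6), (5,11).
By the shoelace formula its area is 28.20.

28.20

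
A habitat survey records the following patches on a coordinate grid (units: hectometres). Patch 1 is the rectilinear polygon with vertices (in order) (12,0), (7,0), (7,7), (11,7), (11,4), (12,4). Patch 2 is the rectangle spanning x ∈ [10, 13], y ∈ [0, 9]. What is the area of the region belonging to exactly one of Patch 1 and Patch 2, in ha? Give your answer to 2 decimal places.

37.00

|Patch 1| = 32, |Patch 2| = 27, |Patch 1∩Patch 2| = 11.
|Patch 1 △ Patch 2| = |Patch 1| + |Patch 2| − 2·|Patch 1∩Patch 2| = 32 + 27 − 22 = 37.00.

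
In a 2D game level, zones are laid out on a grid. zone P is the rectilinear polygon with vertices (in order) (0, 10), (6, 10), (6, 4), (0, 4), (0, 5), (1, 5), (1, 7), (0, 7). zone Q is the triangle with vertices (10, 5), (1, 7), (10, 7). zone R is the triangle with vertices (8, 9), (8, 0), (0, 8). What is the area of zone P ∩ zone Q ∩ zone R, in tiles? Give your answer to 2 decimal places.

2.78

The intersection is the polygon with vertices (1,7), (6,7), (6,5.889).
By the shoelace formula its area is 2.78.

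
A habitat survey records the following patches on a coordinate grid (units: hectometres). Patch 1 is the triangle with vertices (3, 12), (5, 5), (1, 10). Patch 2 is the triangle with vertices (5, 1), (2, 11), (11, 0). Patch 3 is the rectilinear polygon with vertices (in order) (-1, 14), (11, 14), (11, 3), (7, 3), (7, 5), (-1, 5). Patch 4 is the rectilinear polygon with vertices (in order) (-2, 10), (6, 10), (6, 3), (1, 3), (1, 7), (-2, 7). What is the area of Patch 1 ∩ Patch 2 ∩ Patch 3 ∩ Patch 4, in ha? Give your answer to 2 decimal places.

4.21

The intersection is the polygon with vertices (2.3,10), (2.818,10), (3.976,8.585), (5,5), (3.08,7.4).
By the shoelace formula its area is 4.21.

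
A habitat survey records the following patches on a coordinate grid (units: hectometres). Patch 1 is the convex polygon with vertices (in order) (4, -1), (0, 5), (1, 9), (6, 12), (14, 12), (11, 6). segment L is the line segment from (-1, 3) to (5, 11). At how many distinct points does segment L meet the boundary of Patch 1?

1

The segment meets the boundary at (0.235,4.647).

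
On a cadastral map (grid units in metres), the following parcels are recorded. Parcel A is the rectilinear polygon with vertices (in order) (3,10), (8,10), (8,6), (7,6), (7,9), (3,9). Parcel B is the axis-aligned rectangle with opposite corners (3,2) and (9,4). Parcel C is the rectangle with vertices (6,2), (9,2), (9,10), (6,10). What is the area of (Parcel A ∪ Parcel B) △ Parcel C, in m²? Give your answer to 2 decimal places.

22.00

|Parcel A ∪ Parcel B| = 20.
|(Parcel A ∪ Parcel B) ∩ Parcel C| = 11.
|(Parcel A ∪ Parcel B) △ Parcel C| = 20 + 24 − 22 = 22.00.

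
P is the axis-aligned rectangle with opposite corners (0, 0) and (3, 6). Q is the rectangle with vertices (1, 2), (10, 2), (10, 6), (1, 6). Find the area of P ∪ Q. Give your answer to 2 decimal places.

46.00

By inclusion–exclusion:
Individual areas: |P| = 18, |Q| = 36.
|P∩Q|: x∈[1,3], y∈[2,6] → 2·4 = 8.
|P ∪ Q| = 54 − 8 = 46.00.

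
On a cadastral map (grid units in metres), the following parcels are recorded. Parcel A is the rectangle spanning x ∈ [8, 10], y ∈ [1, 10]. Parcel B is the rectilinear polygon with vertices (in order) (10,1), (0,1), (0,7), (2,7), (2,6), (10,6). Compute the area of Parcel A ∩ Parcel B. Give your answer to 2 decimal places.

The intersection is the polygon with vertices (10,1), (8,1), (8,6), (10,6).
By the shoelace formula its area is 10.00.

10.00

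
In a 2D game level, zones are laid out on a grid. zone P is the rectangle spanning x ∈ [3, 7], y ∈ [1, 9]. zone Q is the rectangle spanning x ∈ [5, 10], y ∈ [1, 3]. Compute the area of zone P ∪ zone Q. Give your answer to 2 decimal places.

38.00

By inclusion–exclusion:
Individual areas: |zone P| = 32, |zone Q| = 10.
|zone P∩zone Q|: x∈[5,7], y∈[1,3] → 2·2 = 4.
|zone P ∪ zone Q| = 42 − 4 = 38.00.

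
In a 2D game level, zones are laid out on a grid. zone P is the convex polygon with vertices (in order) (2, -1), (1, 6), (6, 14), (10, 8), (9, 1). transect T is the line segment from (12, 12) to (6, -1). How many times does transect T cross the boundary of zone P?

2

The segment meets the boundary at (6.608,0.316), (9.931,7.517).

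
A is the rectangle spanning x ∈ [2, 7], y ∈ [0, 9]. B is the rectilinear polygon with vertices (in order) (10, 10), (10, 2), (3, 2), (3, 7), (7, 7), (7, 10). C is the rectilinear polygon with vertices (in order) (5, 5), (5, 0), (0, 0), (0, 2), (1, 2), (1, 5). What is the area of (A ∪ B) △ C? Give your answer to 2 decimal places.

|A ∪ B| = 69.
|(A ∪ B) ∩ C| = 15.
|(A ∪ B) △ C| = 69 + 22 − 30 = 61.00.

61.00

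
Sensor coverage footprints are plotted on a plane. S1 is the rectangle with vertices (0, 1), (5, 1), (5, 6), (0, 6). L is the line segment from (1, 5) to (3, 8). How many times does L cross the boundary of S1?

1

The segment meets the boundary at (1.667,6).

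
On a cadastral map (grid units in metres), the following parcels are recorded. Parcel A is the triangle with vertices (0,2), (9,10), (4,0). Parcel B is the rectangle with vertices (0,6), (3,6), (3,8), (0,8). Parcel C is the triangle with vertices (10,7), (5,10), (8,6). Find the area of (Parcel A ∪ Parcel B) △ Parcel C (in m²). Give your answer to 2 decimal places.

33.89

|Parcel A ∪ Parcel B| = 31.
|(Parcel A ∪ Parcel B) ∩ Parcel C| = 1.3067.
|(Parcel A ∪ Parcel B) △ Parcel C| = 31 + 5.5 − 2.6134 = 33.89.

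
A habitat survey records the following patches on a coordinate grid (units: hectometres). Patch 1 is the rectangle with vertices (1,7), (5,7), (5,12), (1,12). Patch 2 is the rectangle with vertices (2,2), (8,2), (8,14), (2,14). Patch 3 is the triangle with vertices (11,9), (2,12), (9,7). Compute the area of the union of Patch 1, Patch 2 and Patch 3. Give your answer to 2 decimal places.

By inclusion–exclusion:
Individual areas: |Patch 1| = 20, |Patch 2| = 72, |Patch 3| = 12.
|Patch 1∩Patch 2|: x∈[2,5], y∈[7,12] → 3·5 = 15.
|Patch 1∩Patch 3| = 1.7143.
|Patch 2∩Patch 3| = 6.8571.
|Patch 1∩Patch 2∩Patch 3| = 1.7143.
|Patch 1 ∪ Patch 2 ∪ Patch 3| = 104 − 23.5714 + 1.7143 = 82.14.

82.14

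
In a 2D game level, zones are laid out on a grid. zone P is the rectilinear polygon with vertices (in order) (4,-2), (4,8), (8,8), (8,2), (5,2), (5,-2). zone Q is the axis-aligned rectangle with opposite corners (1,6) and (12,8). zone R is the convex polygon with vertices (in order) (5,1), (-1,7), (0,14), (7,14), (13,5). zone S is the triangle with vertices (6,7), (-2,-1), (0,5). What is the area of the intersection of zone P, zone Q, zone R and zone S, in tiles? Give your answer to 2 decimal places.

0.83

The intersection is the polygon with vertices (4,6), (4,6.333), (6,7), (5,6).
By the shoelace formula its area is 0.83.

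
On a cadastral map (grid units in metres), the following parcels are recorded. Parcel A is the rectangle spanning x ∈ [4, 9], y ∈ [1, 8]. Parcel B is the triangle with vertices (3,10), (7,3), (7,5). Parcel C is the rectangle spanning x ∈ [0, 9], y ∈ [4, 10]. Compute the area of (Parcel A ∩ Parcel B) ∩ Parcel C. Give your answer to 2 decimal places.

The region (Parcel A ∩ Parcel B) ∩ Parcel C is the polygon with vertices (7,5), (7,4), (6.429,4), (4.143,8), (4.6,8).
By the shoelace formula its area is 3.26.

3.26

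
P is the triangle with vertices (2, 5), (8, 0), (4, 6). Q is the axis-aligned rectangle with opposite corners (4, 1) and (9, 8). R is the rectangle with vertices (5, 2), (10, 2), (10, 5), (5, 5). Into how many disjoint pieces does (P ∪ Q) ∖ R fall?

(P ∪ Q) ∖ R is a single connected region.

1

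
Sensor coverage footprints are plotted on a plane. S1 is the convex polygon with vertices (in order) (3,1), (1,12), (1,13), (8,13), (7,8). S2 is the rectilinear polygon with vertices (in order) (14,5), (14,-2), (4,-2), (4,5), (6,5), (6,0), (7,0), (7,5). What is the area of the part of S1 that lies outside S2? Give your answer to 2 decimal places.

|S1| = 49.5, |S1∩S2| = 1.4464.
|S1 ∖ S2| = |S1| − |S1∩S2| = 49.5 − 1.4464 = 48.05.

48.05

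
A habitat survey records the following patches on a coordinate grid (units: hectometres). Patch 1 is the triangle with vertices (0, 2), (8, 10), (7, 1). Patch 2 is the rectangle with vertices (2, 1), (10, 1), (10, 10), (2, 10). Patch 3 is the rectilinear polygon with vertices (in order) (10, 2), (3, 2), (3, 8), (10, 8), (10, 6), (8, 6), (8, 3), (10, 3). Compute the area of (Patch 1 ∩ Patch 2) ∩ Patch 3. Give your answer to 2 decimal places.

22.17

The region (Patch 1 ∩ Patch 2) ∩ Patch 3 is the polygon with vertices (7.111,2), (3,2), (3,5), (6,8), (7.778,8).
By the shoelace formula its area is 22.17.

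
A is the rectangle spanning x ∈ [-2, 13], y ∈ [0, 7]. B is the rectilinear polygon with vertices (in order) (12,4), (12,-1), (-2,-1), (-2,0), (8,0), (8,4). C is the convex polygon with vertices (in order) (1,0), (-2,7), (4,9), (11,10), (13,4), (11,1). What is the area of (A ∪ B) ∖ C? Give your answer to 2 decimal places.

|A ∪ B| = 119.
|(A ∪ B) ∩ C| = 83.
|(A ∪ B) ∖ C| = 119 − 83 = 36.00.

36.00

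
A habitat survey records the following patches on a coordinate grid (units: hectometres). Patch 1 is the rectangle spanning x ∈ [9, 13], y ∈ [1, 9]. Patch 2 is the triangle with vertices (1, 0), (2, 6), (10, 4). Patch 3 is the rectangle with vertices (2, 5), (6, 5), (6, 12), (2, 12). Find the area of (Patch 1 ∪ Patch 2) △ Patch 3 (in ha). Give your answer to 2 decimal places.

|Patch 1 ∪ Patch 2| = 56.6528.
|(Patch 1 ∪ Patch 2) ∩ Patch 3| = 2.
|(Patch 1 ∪ Patch 2) △ Patch 3| = 56.6528 + 28 − 4 = 80.65.

80.65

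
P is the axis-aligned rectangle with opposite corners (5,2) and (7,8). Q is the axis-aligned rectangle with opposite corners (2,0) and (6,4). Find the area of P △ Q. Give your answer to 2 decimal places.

24.00

|P∩Q|: x∈[5,6], y∈[2,4] → 1·2 = 2.
|P △ Q| = |P| + |Q| − 2·|P∩Q| = 12 + 16 − 4 = 24.00.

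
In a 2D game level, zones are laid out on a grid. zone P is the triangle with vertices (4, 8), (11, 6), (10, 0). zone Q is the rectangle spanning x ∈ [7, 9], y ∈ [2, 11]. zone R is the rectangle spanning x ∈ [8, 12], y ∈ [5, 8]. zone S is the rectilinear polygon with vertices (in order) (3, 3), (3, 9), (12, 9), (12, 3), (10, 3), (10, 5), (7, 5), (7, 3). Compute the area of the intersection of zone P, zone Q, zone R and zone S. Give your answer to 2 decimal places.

The intersection is the polygon with vertices (8,5), (8,6.857), (9,6.571), (9,5).
By the shoelace formula its area is 1.71.

1.71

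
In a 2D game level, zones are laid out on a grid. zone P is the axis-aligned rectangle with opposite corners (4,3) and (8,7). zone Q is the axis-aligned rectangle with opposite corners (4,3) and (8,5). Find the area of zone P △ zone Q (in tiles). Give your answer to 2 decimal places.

8.00

|zone P∩zone Q|: x∈[4,8], y∈[3,5] → 4·2 = 8.
|zone P △ zone Q| = |zone P| + |zone Q| − 2·|zone P∩zone Q| = 16 + 8 − 16 = 8.00.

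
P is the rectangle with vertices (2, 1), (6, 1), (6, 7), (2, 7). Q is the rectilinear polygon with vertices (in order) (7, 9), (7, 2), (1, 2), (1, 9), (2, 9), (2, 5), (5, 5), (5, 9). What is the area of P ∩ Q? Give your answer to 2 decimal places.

14.00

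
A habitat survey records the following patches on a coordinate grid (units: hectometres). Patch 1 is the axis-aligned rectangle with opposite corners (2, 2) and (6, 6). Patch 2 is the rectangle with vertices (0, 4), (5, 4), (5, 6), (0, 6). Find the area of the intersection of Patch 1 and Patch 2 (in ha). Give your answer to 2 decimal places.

|Patch 1∩Patch 2|: x∈[2,5], y∈[4,6] → 3·2 = 6.

6.00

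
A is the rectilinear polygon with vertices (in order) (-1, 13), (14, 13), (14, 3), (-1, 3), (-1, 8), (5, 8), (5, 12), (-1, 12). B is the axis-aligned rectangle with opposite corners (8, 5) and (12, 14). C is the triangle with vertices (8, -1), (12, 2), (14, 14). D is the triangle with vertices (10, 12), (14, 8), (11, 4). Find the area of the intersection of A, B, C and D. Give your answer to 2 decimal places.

The intersection is the polygon with vertices (10.875,5), (10.762,5.905), (12,9), (12,5.333), (11.75,5).
By the shoelace formula its area is 2.94.

2.94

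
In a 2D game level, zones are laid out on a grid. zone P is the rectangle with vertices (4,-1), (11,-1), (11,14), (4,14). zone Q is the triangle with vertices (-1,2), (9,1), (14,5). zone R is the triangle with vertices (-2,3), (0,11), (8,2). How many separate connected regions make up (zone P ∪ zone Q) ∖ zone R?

1

(zone P ∪ zone Q) ∖ zone R is a single connected region.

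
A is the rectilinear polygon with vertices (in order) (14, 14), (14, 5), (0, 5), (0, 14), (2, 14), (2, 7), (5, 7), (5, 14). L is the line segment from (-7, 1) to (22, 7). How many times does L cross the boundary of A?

The segment meets the boundary at (14,5.345), (12.333,5).

2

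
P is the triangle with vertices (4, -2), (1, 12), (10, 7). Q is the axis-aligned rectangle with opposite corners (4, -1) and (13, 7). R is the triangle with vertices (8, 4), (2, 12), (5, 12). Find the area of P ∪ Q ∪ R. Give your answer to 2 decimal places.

105.97

By inclusion–exclusion:
Individual areas: |P| = 55.5, |Q| = 72, |R| = 12.
|P∩Q| = 26.6667.
|P∩R| = 6.8622.
|Q∩R| = 1.6875.
|P∩Q∩R| = 1.6875.
|P ∪ Q ∪ R| = 139.5 − 35.2163 + 1.6875 = 105.97.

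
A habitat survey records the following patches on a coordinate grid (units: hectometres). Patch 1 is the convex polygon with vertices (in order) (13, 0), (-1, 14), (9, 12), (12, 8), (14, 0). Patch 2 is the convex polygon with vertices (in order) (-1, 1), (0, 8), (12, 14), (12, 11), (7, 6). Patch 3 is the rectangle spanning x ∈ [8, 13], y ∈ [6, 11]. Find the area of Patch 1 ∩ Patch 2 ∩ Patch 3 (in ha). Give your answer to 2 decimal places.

6.55

The intersection is the polygon with vertices (10.714,9.714), (8,7), (8,11), (9.75,11).
By the shoelace formula its area is 6.55.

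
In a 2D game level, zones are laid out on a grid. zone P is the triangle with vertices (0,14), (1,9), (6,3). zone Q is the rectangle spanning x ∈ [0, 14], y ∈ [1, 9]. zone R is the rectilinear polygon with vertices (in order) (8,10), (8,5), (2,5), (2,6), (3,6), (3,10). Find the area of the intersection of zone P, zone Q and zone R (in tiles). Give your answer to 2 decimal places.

The intersection is the polygon with vertices (3,6.6), (3,8.5), (4.909,5), (4.333,5).
By the shoelace formula its area is 2.27.

2.27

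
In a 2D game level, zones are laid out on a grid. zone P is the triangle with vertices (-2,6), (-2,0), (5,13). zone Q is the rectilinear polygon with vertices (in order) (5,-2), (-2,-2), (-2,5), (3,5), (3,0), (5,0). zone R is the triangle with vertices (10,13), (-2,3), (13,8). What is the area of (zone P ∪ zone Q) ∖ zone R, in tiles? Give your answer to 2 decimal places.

|zone P ∪ zone Q| = 53.2692.
|(zone P ∪ zone Q) ∩ zone R| = 3.4979.
|(zone P ∪ zone Q) ∖ zone R| = 53.2692 − 3.4979 = 49.77.

49.77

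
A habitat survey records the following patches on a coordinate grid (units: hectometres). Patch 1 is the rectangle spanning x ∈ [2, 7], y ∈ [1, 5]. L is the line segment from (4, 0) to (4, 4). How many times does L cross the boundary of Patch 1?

The segment meets the boundary at (4,1).

1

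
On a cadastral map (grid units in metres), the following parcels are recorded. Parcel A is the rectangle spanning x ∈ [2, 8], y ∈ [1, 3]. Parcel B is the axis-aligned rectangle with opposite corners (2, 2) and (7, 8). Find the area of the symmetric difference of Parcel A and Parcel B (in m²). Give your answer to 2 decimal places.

32.00

|Parcel A∩Parcel B|: x∈[2,7], y∈[2,3] → 5·1 = 5.
|Parcel A △ Parcel B| = |Parcel A| + |Parcel B| − 2·|Parcel A∩Parcel B| = 12 + 30 − 10 = 32.00.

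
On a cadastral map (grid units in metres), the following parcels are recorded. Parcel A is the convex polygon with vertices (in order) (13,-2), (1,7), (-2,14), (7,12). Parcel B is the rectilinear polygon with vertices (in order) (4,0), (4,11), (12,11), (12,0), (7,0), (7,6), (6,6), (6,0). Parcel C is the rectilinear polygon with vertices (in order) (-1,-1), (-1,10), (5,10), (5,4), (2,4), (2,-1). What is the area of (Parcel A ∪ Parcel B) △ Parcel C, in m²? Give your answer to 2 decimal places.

132.44

|Parcel A ∪ Parcel B| = 122.0476.
|(Parcel A ∪ Parcel B) ∩ Parcel C| = 20.3036.
|(Parcel A ∪ Parcel B) △ Parcel C| = 122.0476 + 51 − 40.6071 = 132.44.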